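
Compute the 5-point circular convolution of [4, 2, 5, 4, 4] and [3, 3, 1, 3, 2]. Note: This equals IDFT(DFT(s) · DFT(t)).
Either evaluate y[k] = Σ_j s[j]·t[(k-j) mod 5] directly, or use IDFT(DFT(s) · DFT(t)). y[0] = 4×3 + 2×2 + 5×3 + 4×1 + 4×3 = 47; y[1] = 4×3 + 2×3 + 5×2 + 4×3 + 4×1 = 44; y[2] = 4×1 + 2×3 + 5×3 + 4×2 + 4×3 = 45; y[3] = 4×3 + 2×1 + 5×3 + 4×3 + 4×2 = 49; y[4] = 4×2 + 2×3 + 5×1 + 4×3 + 4×3 = 43. Result: [47, 44, 45, 49, 43]

[47, 44, 45, 49, 43]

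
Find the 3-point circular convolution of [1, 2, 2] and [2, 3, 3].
Use y[k] = Σ_j f[j]·g[(k-j) mod 3]. y[0] = 1×2 + 2×3 + 2×3 = 14; y[1] = 1×3 + 2×2 + 2×3 = 13; y[2] = 1×3 + 2×3 + 2×2 = 13. Result: [14, 13, 13]

[14, 13, 13]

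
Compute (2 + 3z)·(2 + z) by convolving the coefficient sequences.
Ascending coefficients: a = [2, 3], b = [2, 1]. c[0] = 2×2 = 4; c[1] = 2×1 + 3×2 = 8; c[2] = 3×1 = 3. Result coefficients: [4, 8, 3] → 4 + 8z + 3z^2

4 + 8z + 3z^2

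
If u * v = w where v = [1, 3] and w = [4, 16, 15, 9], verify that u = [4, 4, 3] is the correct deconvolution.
Forward-compute [4, 4, 3] * [1, 3]: w[0] = 4×1 = 4; w[1] = 4×3 + 4×1 = 16; w[2] = 4×3 + 3×1 = 15; w[3] = 3×3 = 9 → [4, 16, 15, 9]. Matches given w = [4, 16, 15, 9], so verified.

Verified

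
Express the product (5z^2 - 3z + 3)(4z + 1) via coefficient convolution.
Ascending coefficients: a = [3, -3, 5], b = [1, 4]. c[0] = 3×1 = 3; c[1] = 3×4 + -3×1 = 9; c[2] = -3×4 + 5×1 = -7; c[3] = 5×4 = 20. Result coefficients: [3, 9, -7, 20] → 20z^3 - 7z^2 + 9z + 3

20z^3 - 7z^2 + 9z + 3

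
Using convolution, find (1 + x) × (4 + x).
Ascending coefficients: a = [1, 1], b = [4, 1]. c[0] = 1×4 = 4; c[1] = 1×1 + 1×4 = 5; c[2] = 1×1 = 1. Result coefficients: [4, 5, 1] → 4 + 5x + x^2

4 + 5x + x^2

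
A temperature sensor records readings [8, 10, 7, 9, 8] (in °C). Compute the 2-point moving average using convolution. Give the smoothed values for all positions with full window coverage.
2-point moving average kernel = [1, 1]. Apply in 'valid' mode (full window coverage): avg[0] = (8 + 10) / 2 = 9.0; avg[1] = (10 + 7) / 2 = 8.5; avg[2] = (7 + 9) / 2 = 8.0; avg[3] = (9 + 8) / 2 = 8.5. Smoothed values: [9.0, 8.5, 8.0, 8.5]

[9.0, 8.5, 8.0, 8.5]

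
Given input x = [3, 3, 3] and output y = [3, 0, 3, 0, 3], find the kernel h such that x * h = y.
Output length 5 = len(x) + len(h) - 1 ⇒ len(h) = 3. Solve h forward using h[k] = (y[k] - Σ_{i≥1} x[i]·h[k-i]) / x[0]: h[0] = y[0] / x[0] = 3 / 3 = 1; h[1] = (y[1] - 3×1) / x[0] = (0 - 3×1) / 3 = -1; h[2] = (y[2] - 3×-1 - 3×1) / x[0] = (3 - 3×-1 - 3×1) / 3 = 1. So h = [1, -1, 1]. Forward-check [3, 3, 3] * [1, -1, 1]: y[0] = 3×1 = 3; y[1] = 3×-1 + 3×1 = 0; y[2] = 3×1 + 3×-1 + 3×1 = 3; y[3] = 3×1 + 3×-1 = 0; y[4] = 3×1 = 3 → [3, 0, 3, 0, 3] ✓

[1, -1, 1]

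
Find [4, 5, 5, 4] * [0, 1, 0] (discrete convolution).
y[0] = 4×0 = 0; y[1] = 4×1 + 5×0 = 4; y[2] = 4×0 + 5×1 + 5×0 = 5; y[3] = 5×0 + 5×1 + 4×0 = 5; y[4] = 5×0 + 4×1 = 4; y[5] = 4×0 = 0

[0, 4, 5, 5, 4, 0]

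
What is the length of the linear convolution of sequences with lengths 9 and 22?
Linear/full convolution length: m + n - 1 = 9 + 22 - 1 = 30

30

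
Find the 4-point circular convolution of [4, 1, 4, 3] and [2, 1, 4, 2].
Use y[k] = Σ_j f[j]·g[(k-j) mod 4]. y[0] = 4×2 + 1×2 + 4×4 + 3×1 = 29; y[1] = 4×1 + 1×2 + 4×2 + 3×4 = 26; y[2] = 4×4 + 1×1 + 4×2 + 3×2 = 31; y[3] = 4×2 + 1×4 + 4×1 + 3×2 = 22. Result: [29, 26, 31, 22]

[29, 26, 31, 22]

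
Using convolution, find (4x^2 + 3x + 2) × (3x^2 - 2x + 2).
Ascending coefficients: a = [2, 3, 4], b = [2, -2, 3]. c[0] = 2×2 = 4; c[1] = 2×-2 + 3×2 = 2; c[2] = 2×3 + 3×-2 + 4×2 = 8; c[3] = 3×3 + 4×-2 = 1; c[4] = 4×3 = 12. Result coefficients: [4, 2, 8, 1, 12] → 12x^4 + x^3 + 8x^2 + 2x + 4

12x^4 + x^3 + 8x^2 + 2x + 4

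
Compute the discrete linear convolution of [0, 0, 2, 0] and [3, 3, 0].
y[0] = 0×3 = 0; y[1] = 0×3 + 0×3 = 0; y[2] = 0×0 + 0×3 + 2×3 = 6; y[3] = 0×0 + 2×3 + 0×3 = 6; y[4] = 2×0 + 0×3 = 0; y[5] = 0×0 = 0

[0, 0, 6, 6, 0, 0]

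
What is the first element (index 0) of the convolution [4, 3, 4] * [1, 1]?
Use y[k] = Σ_i a[i]·b[k-i] at k=0. y[0] = 4×1 = 4

4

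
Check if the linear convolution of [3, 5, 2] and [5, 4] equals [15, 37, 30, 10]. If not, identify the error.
Recompute linear convolution of [3, 5, 2] and [5, 4]: y[0] = 3×5 = 15; y[1] = 3×4 + 5×5 = 37; y[2] = 5×4 + 2×5 = 30; y[3] = 2×4 = 8 → [15, 37, 30, 8]. Compare to given [15, 37, 30, 10]: they differ at index 3: given 10, correct 8, so answer: No

No. Error at index 3: given 10, correct 8.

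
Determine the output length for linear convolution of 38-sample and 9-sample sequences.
Linear/full convolution length: m + n - 1 = 38 + 9 - 1 = 46

46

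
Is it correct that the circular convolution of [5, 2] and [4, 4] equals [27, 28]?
Recompute circular convolution of [5, 2] and [4, 4]: y[0] = 5×4 + 2×4 = 28; y[1] = 5×4 + 2×4 = 28 → [28, 28]. Compare to given [27, 28]: they differ at index 0: given 27, correct 28, so answer: No

No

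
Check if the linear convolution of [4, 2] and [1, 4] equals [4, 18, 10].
Recompute linear convolution of [4, 2] and [1, 4]: y[0] = 4×1 = 4; y[1] = 4×4 + 2×1 = 18; y[2] = 2×4 = 8 → [4, 18, 8]. Compare to given [4, 18, 10]: they differ at index 2: given 10, correct 8, so answer: No

No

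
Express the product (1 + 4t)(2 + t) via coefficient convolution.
Ascending coefficients: a = [1, 4], b = [2, 1]. c[0] = 1×2 = 2; c[1] = 1×1 + 4×2 = 9; c[2] = 4×1 = 4. Result coefficients: [2, 9, 4] → 2 + 9t + 4t^2

2 + 9t + 4t^2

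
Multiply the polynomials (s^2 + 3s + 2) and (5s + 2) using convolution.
Ascending coefficients: a = [2, 3, 1], b = [2, 5]. c[0] = 2×2 = 4; c[1] = 2×5 + 3×2 = 16; c[2] = 3×5 + 1×2 = 17; c[3] = 1×5 = 5. Result coefficients: [4, 16, 17, 5] → 5s^3 + 17s^2 + 16s + 4

5s^3 + 17s^2 + 16s + 4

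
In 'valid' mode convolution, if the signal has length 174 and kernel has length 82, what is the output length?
'Valid' mode counts only positions where the kernel fully overlaps the signal: m - n + 1 = 174 - 82 + 1 = 93

93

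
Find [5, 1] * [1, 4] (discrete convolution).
y[0] = 5×1 = 5; y[1] = 5×4 + 1×1 = 21; y[2] = 1×4 = 4

[5, 21, 4]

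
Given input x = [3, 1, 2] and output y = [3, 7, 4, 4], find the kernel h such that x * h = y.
Output length 4 = len(x) + len(h) - 1 ⇒ len(h) = 2. Solve h forward using h[k] = (y[k] - Σ_{i≥1} x[i]·h[k-i]) / x[0]: h[0] = y[0] / x[0] = 3 / 3 = 1; h[1] = (y[1] - 1×1) / x[0] = (7 - 1×1) / 3 = 2. So h = [1, 2]. Forward-check [3, 1, 2] * [1, 2]: y[0] = 3×1 = 3; y[1] = 3×2 + 1×1 = 7; y[2] = 1×2 + 2×1 = 4; y[3] = 2×2 = 4 → [3, 7, 4, 4] ✓

[1, 2]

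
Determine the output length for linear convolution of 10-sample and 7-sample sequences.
Linear/full convolution length: m + n - 1 = 10 + 7 - 1 = 16

16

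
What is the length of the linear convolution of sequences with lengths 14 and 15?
Linear/full convolution length: m + n - 1 = 14 + 15 - 1 = 28

28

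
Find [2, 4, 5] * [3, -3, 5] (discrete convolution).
y[0] = 2×3 = 6; y[1] = 2×-3 + 4×3 = 6; y[2] = 2×5 + 4×-3 + 5×3 = 13; y[3] = 4×5 + 5×-3 = 5; y[4] = 5×5 = 25

[6, 6, 13, 5, 25]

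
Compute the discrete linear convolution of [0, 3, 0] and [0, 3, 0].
y[0] = 0×0 = 0; y[1] = 0×3 + 3×0 = 0; y[2] = 0×0 + 3×3 + 0×0 = 9; y[3] = 3×0 + 0×3 = 0; y[4] = 0×0 = 0

[0, 0, 9, 0, 0]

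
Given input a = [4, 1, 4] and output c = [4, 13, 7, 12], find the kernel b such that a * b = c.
Output length 4 = len(a) + len(b) - 1 ⇒ len(b) = 2. Solve b forward using b[k] = (c[k] - Σ_{i≥1} a[i]·b[k-i]) / a[0]: b[0] = c[0] / a[0] = 4 / 4 = 1; b[1] = (c[1] - 1×1) / a[0] = (13 - 1×1) / 4 = 3. So b = [1, 3]. Forward-check [4, 1, 4] * [1, 3]: c[0] = 4×1 = 4; c[1] = 4×3 + 1×1 = 13; c[2] = 1×3 + 4×1 = 7; c[3] = 4×3 = 12 → [4, 13, 7, 12] ✓

[1, 3]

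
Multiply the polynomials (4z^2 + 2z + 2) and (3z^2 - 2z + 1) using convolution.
Ascending coefficients: a = [2, 2, 4], b = [1, -2, 3]. c[0] = 2×1 = 2; c[1] = 2×-2 + 2×1 = -2; c[2] = 2×3 + 2×-2 + 4×1 = 6; c[3] = 2×3 + 4×-2 = -2; c[4] = 4×3 = 12. Result coefficients: [2, -2, 6, -2, 12] → 12z^4 - 2z^3 + 6z^2 - 2z + 2

12z^4 - 2z^3 + 6z^2 - 2z + 2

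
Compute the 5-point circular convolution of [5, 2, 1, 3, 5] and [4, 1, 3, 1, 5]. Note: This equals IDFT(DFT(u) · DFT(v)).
Either evaluate y[k] = Σ_j u[j]·v[(k-j) mod 5] directly, or use IDFT(DFT(u) · DFT(v)). y[0] = 5×4 + 2×5 + 1×1 + 3×3 + 5×1 = 45; y[1] = 5×1 + 2×4 + 1×5 + 3×1 + 5×3 = 36; y[2] = 5×3 + 2×1 + 1×4 + 3×5 + 5×1 = 41; y[3] = 5×1 + 2×3 + 1×1 + 3×4 + 5×5 = 49; y[4] = 5×5 + 2×1 + 1×3 + 3×1 + 5×4 = 53. Result: [45, 36, 41, 49, 53]

[45, 36, 41, 49, 53]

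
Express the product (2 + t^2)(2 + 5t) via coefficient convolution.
Ascending coefficients: a = [2, 0, 1], b = [2, 5]. c[0] = 2×2 = 4; c[1] = 2×5 + 0×2 = 10; c[2] = 0×5 + 1×2 = 2; c[3] = 1×5 = 5. Result coefficients: [4, 10, 2, 5] → 4 + 10t + 2t^2 + 5t^3

4 + 10t + 2t^2 + 5t^3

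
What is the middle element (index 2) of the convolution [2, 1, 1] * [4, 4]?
Use y[k] = Σ_i a[i]·b[k-i] at k=2. y[2] = 1×4 + 1×4 = 8

8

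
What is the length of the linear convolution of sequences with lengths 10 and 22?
Linear/full convolution length: m + n - 1 = 10 + 22 - 1 = 31

31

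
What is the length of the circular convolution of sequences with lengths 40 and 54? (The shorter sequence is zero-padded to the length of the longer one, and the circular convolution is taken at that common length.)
Circular convolution (zero-padding the shorter input) has length max(m, n) = max(40, 54) = 54

54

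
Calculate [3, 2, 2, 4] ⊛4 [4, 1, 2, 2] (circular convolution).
Use y[k] = Σ_j s[j]·t[(k-j) mod 4]. y[0] = 3×4 + 2×2 + 2×2 + 4×1 = 24; y[1] = 3×1 + 2×4 + 2×2 + 4×2 = 23; y[2] = 3×2 + 2×1 + 2×4 + 4×2 = 24; y[3] = 3×2 + 2×2 + 2×1 + 4×4 = 28. Result: [24, 23, 24, 28]

[24, 23, 24, 28]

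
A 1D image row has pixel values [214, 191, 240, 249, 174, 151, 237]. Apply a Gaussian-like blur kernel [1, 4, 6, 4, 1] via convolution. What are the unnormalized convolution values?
Convolve image row [214, 191, 240, 249, 174, 151, 237] with kernel [1, 4, 6, 4, 1]: y[0] = 214×1 = 214; y[1] = 214×4 + 191×1 = 1047; y[2] = 214×6 + 191×4 + 240×1 = 2288; y[3] = 214×4 + 191×6 + 240×4 + 249×1 = 3211; y[4] = 214×1 + 191×4 + 240×6 + 249×4 + 174×1 = 3588; y[5] = 191×1 + 240×4 + 249×6 + 174×4 + 151×1 = 3492; y[6] = 240×1 + 249×4 + 174×6 + 151×4 + 237×1 = 3121; y[7] = 249×1 + 174×4 + 151×6 + 237×4 = 2799; y[8] = 174×1 + 151×4 + 237×6 = 2200; y[9] = 151×1 + 237×4 = 1099; y[10] = 237×1 = 237 → [214, 1047, 2288, 3211, 3588, 3492, 3121, 2799, 2200, 1099, 237]. Normalization factor = sum(kernel) = 16.

[214, 1047, 2288, 3211, 3588, 3492, 3121, 2799, 2200, 1099, 237]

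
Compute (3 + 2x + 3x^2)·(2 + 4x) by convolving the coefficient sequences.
Ascending coefficients: a = [3, 2, 3], b = [2, 4]. c[0] = 3×2 = 6; c[1] = 3×4 + 2×2 = 16; c[2] = 2×4 + 3×2 = 14; c[3] = 3×4 = 12. Result coefficients: [6, 16, 14, 12] → 6 + 16x + 14x^2 + 12x^3

6 + 16x + 14x^2 + 12x^3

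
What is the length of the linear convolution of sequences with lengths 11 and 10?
Linear/full convolution length: m + n - 1 = 11 + 10 - 1 = 20

20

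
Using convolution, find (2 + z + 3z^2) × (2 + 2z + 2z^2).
Ascending coefficients: a = [2, 1, 3], b = [2, 2, 2]. c[0] = 2×2 = 4; c[1] = 2×2 + 1×2 = 6; c[2] = 2×2 + 1×2 + 3×2 = 12; c[3] = 1×2 + 3×2 = 8; c[4] = 3×2 = 6. Result coefficients: [4, 6, 12, 8, 6] → 4 + 6z + 12z^2 + 8z^3 + 6z^4

4 + 6z + 12z^2 + 8z^3 + 6z^4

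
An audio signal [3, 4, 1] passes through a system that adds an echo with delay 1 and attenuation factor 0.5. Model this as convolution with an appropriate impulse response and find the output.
Direct-path + delayed-attenuated-path model → impulse response h = [1, 0.5] (1 at lag 0, 0.5 at lag 1). Output y[n] = x[n] + 0.5·x[n - 1] (with x[n] = 0 outside 0..2): y[0] = 3 + 0.5×0 = 3; y[1] = 4 + 0.5×3 = 5.5; y[2] = 1 + 0.5×4 = 3.0; y[3] = 0 + 0.5×1 = 0.5. So y = [3, 5.5, 3.0, 0.5]

[3, 5.5, 3.0, 0.5]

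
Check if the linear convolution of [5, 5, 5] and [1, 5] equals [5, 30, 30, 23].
Recompute linear convolution of [5, 5, 5] and [1, 5]: y[0] = 5×1 = 5; y[1] = 5×5 + 5×1 = 30; y[2] = 5×5 + 5×1 = 30; y[3] = 5×5 = 25 → [5, 30, 30, 25]. Compare to given [5, 30, 30, 23]: they differ at index 3: given 23, correct 25, so answer: No

No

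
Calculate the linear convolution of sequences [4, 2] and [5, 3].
y[0] = 4×5 = 20; y[1] = 4×3 + 2×5 = 22; y[2] = 2×3 = 6

[20, 22, 6]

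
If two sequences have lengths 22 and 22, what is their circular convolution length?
Circular convolution (zero-padding the shorter input) has length max(m, n) = max(22, 22) = 22

22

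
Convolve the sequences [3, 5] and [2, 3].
y[0] = 3×2 = 6; y[1] = 3×3 + 5×2 = 19; y[2] = 5×3 = 15

[6, 19, 15]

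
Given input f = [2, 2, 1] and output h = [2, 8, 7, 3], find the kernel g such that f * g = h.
Output length 4 = len(f) + len(g) - 1 ⇒ len(g) = 2. Solve g forward using g[k] = (h[k] - Σ_{i≥1} f[i]·g[k-i]) / f[0]: g[0] = h[0] / f[0] = 2 / 2 = 1; g[1] = (h[1] - 2×1) / f[0] = (8 - 2×1) / 2 = 3. So g = [1, 3]. Forward-check [2, 2, 1] * [1, 3]: h[0] = 2×1 = 2; h[1] = 2×3 + 2×1 = 8; h[2] = 2×3 + 1×1 = 7; h[3] = 1×3 = 3 → [2, 8, 7, 3] ✓

[1, 3]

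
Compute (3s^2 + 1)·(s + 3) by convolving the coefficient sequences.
Ascending coefficients: a = [1, 0, 3], b = [3, 1]. c[0] = 1×3 = 3; c[1] = 1×1 + 0×3 = 1; c[2] = 0×1 + 3×3 = 9; c[3] = 3×1 = 3. Result coefficients: [3, 1, 9, 3] → 3s^3 + 9s^2 + s + 3

3s^3 + 9s^2 + s + 3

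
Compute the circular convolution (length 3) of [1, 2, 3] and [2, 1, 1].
Use y[k] = Σ_j u[j]·v[(k-j) mod 3]. y[0] = 1×2 + 2×1 + 3×1 = 7; y[1] = 1×1 + 2×2 + 3×1 = 8; y[2] = 1×1 + 2×1 + 3×2 = 9. Result: [7, 8, 9]

[7, 8, 9]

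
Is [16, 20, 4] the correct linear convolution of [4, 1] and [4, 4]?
Recompute linear convolution of [4, 1] and [4, 4]: y[0] = 4×4 = 16; y[1] = 4×4 + 1×4 = 20; y[2] = 1×4 = 4 → [16, 20, 4]. Given [16, 20, 4] matches, so answer: Yes

Yes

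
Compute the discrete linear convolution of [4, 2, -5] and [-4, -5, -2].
y[0] = 4×-4 = -16; y[1] = 4×-5 + 2×-4 = -28; y[2] = 4×-2 + 2×-5 + -5×-4 = 2; y[3] = 2×-2 + -5×-5 = 21; y[4] = -5×-2 = 10

[-16, -28, 2, 21, 10]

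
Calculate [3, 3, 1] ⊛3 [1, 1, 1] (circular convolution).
Use y[k] = Σ_j x[j]·h[(k-j) mod 3]. y[0] = 3×1 + 3×1 + 1×1 = 7; y[1] = 3×1 + 3×1 + 1×1 = 7; y[2] = 3×1 + 3×1 + 1×1 = 7. Result: [7, 7, 7]

[7, 7, 7]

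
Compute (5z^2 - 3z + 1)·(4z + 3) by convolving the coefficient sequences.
Ascending coefficients: a = [1, -3, 5], b = [3, 4]. c[0] = 1×3 = 3; c[1] = 1×4 + -3×3 = -5; c[2] = -3×4 + 5×3 = 3; c[3] = 5×4 = 20. Result coefficients: [3, -5, 3, 20] → 20z^3 + 3z^2 - 5z + 3

20z^3 + 3z^2 - 5z + 3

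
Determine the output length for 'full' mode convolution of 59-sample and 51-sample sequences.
Linear/full convolution length: m + n - 1 = 59 + 51 - 1 = 109

109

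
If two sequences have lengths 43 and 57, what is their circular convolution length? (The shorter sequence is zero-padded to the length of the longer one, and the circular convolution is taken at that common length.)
Circular convolution (zero-padding the shorter input) has length max(m, n) = max(43, 57) = 57

57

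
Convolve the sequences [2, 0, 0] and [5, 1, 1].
y[0] = 2×5 = 10; y[1] = 2×1 + 0×5 = 2; y[2] = 2×1 + 0×1 + 0×5 = 2; y[3] = 0×1 + 0×1 = 0; y[4] = 0×1 = 0

[10, 2, 2, 0, 0]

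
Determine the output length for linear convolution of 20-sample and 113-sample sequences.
Linear/full convolution length: m + n - 1 = 20 + 113 - 1 = 132

132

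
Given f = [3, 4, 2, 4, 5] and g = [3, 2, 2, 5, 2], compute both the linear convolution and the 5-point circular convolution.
Linear: y_lin[0] = 3×3 = 9; y_lin[1] = 3×2 + 4×3 = 18; y_lin[2] = 3×2 + 4×2 + 2×3 = 20; y_lin[3] = 3×5 + 4×2 + 2×2 + 4×3 = 39; y_lin[4] = 3×2 + 4×5 + 2×2 + 4×2 + 5×3 = 53; y_lin[5] = 4×2 + 2×5 + 4×2 + 5×2 = 36; y_lin[6] = 2×2 + 4×5 + 5×2 = 34; y_lin[7] = 4×2 + 5×5 = 33; y_lin[8] = 5×2 = 10 → [9, 18, 20, 39, 53, 36, 34, 33, 10]. Circular (length 5): y[0] = 3×3 + 4×2 + 2×5 + 4×2 + 5×2 = 45; y[1] = 3×2 + 4×3 + 2×2 + 4×5 + 5×2 = 52; y[2] = 3×2 + 4×2 + 2×3 + 4×2 + 5×5 = 53; y[3] = 3×5 + 4×2 + 2×2 + 4×3 + 5×2 = 49; y[4] = 3×2 + 4×5 + 2×2 + 4×2 + 5×3 = 53 → [45, 52, 53, 49, 53]

Linear: [9, 18, 20, 39, 53, 36, 34, 33, 10], Circular: [45, 52, 53, 49, 53]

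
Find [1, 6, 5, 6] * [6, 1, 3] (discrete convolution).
y[0] = 1×6 = 6; y[1] = 1×1 + 6×6 = 37; y[2] = 1×3 + 6×1 + 5×6 = 39; y[3] = 6×3 + 5×1 + 6×6 = 59; y[4] = 5×3 + 6×1 = 21; y[5] = 6×3 = 18

[6, 37, 39, 59, 21, 18]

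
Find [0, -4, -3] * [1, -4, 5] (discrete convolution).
y[0] = 0×1 = 0; y[1] = 0×-4 + -4×1 = -4; y[2] = 0×5 + -4×-4 + -3×1 = 13; y[3] = -4×5 + -3×-4 = -8; y[4] = -3×5 = -15

[0, -4, 13, -8, -15]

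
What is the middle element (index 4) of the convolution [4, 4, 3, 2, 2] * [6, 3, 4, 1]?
Use y[k] = Σ_i a[i]·b[k-i] at k=4. y[4] = 4×1 + 3×4 + 2×3 + 2×6 = 34

34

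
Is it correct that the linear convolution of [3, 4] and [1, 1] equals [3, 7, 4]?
Recompute linear convolution of [3, 4] and [1, 1]: y[0] = 3×1 = 3; y[1] = 3×1 + 4×1 = 7; y[2] = 4×1 = 4 → [3, 7, 4]. Given [3, 7, 4] matches, so answer: Yes

Yes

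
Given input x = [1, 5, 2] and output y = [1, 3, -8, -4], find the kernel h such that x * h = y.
Output length 4 = len(x) + len(h) - 1 ⇒ len(h) = 2. Solve h forward using h[k] = (y[k] - Σ_{i≥1} x[i]·h[k-i]) / x[0]: h[0] = y[0] / x[0] = 1 / 1 = 1; h[1] = (y[1] - 5×1) / x[0] = (3 - 5×1) / 1 = -2. So h = [1, -2]. Forward-check [1, 5, 2] * [1, -2]: y[0] = 1×1 = 1; y[1] = 1×-2 + 5×1 = 3; y[2] = 5×-2 + 2×1 = -8; y[3] = 2×-2 = -4 → [1, 3, -8, -4] ✓

[1, -2]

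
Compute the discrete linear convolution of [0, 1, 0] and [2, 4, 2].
y[0] = 0×2 = 0; y[1] = 0×4 + 1×2 = 2; y[2] = 0×2 + 1×4 + 0×2 = 4; y[3] = 1×2 + 0×4 = 2; y[4] = 0×2 = 0

[0, 2, 4, 2, 0]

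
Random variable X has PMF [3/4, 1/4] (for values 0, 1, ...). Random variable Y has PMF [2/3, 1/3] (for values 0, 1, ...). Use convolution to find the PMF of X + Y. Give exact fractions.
P(X+Y=k) = Σ_i P(X=i)·P(Y=k-i) — a convolution of [3/4, 1/4] and [2/3, 1/3]. P(X+Y=0) = (3/4)×(2/3) = 1/2; P(X+Y=1) = (3/4)×(1/3) + (1/4)×(2/3) = 1/4 + 1/6 = 5/12; P(X+Y=2) = (1/4)×(1/3) = 1/12. PMF: [1/2, 5/12, 1/12] (sums to 1 ✓)

[1/2, 5/12, 1/12]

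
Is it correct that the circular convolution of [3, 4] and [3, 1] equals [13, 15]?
Recompute circular convolution of [3, 4] and [3, 1]: y[0] = 3×3 + 4×1 = 13; y[1] = 3×1 + 4×3 = 15 → [13, 15]. Given [13, 15] matches, so answer: Yes

Yes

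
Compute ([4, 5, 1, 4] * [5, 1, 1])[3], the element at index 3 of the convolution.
Use y[k] = Σ_i a[i]·b[k-i] at k=3. y[3] = 5×1 + 1×1 + 4×5 = 26

26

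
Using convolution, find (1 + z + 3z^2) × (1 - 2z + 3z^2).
Ascending coefficients: a = [1, 1, 3], b = [1, -2, 3]. c[0] = 1×1 = 1; c[1] = 1×-2 + 1×1 = -1; c[2] = 1×3 + 1×-2 + 3×1 = 4; c[3] = 1×3 + 3×-2 = -3; c[4] = 3×3 = 9. Result coefficients: [1, -1, 4, -3, 9] → 1 - z + 4z^2 - 3z^3 + 9z^4

1 - z + 4z^2 - 3z^3 + 9z^4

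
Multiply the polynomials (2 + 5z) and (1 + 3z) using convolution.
Ascending coefficients: a = [2, 5], b = [1, 3]. c[0] = 2×1 = 2; c[1] = 2×3 + 5×1 = 11; c[2] = 5×3 = 15. Result coefficients: [2, 11, 15] → 2 + 11z + 15z^2

2 + 11z + 15z^2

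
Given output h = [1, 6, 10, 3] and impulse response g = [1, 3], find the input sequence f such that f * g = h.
Deconvolve h=[1, 6, 10, 3] by g=[1, 3]. Since g[0]=1, solve forward: f[0] = h[0] / 1 = 1; f[1] = (h[1] - 1×3) / 1 = 3; f[2] = (h[2] - 3×3) / 1 = 1. So f = [1, 3, 1]. Check by forward convolution: h[0] = 1×1 = 1; h[1] = 1×3 + 3×1 = 6; h[2] = 3×3 + 1×1 = 10; h[3] = 1×3 = 3

[1, 3, 1]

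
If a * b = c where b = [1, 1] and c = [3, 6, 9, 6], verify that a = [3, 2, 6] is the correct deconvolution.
Forward-compute [3, 2, 6] * [1, 1]: c[0] = 3×1 = 3; c[1] = 3×1 + 2×1 = 5; c[2] = 2×1 + 6×1 = 8; c[3] = 6×1 = 6 → [3, 5, 8, 6]. Does not match given c = [3, 6, 9, 6].

Not verified. [3, 2, 6] * [1, 1] = [3, 5, 8, 6], which differs from [3, 6, 9, 6] at index 1.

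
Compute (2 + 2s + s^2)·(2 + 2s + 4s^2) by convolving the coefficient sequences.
Ascending coefficients: a = [2, 2, 1], b = [2, 2, 4]. c[0] = 2×2 = 4; c[1] = 2×2 + 2×2 = 8; c[2] = 2×4 + 2×2 + 1×2 = 14; c[3] = 2×4 + 1×2 = 10; c[4] = 1×4 = 4. Result coefficients: [4, 8, 14, 10, 4] → 4 + 8s + 14s^2 + 10s^3 + 4s^4

4 + 8s + 14s^2 + 10s^3 + 4s^4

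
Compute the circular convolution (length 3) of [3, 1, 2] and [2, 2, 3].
Use y[k] = Σ_j x[j]·h[(k-j) mod 3]. y[0] = 3×2 + 1×3 + 2×2 = 13; y[1] = 3×2 + 1×2 + 2×3 = 14; y[2] = 3×3 + 1×2 + 2×2 = 15. Result: [13, 14, 15]

[13, 14, 15]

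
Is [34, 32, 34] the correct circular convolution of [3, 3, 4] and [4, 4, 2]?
Recompute circular convolution of [3, 3, 4] and [4, 4, 2]: y[0] = 3×4 + 3×2 + 4×4 = 34; y[1] = 3×4 + 3×4 + 4×2 = 32; y[2] = 3×2 + 3×4 + 4×4 = 34 → [34, 32, 34]. Given [34, 32, 34] matches, so answer: Yes

Yes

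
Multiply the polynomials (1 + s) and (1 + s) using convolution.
Ascending coefficients: a = [1, 1], b = [1, 1]. c[0] = 1×1 = 1; c[1] = 1×1 + 1×1 = 2; c[2] = 1×1 = 1. Result coefficients: [1, 2, 1] → 1 + 2s + s^2

1 + 2s + s^2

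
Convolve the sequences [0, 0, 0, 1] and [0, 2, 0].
y[0] = 0×0 = 0; y[1] = 0×2 + 0×0 = 0; y[2] = 0×0 + 0×2 + 0×0 = 0; y[3] = 0×0 + 0×2 + 1×0 = 0; y[4] = 0×0 + 1×2 = 2; y[5] = 1×0 = 0

[0, 0, 0, 0, 2, 0]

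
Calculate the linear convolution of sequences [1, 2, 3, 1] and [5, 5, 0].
y[0] = 1×5 = 5; y[1] = 1×5 + 2×5 = 15; y[2] = 1×0 + 2×5 + 3×5 = 25; y[3] = 2×0 + 3×5 + 1×5 = 20; y[4] = 3×0 + 1×5 = 5; y[5] = 1×0 = 0

[5, 15, 25, 20, 5, 0]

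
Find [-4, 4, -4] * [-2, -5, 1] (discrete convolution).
y[0] = -4×-2 = 8; y[1] = -4×-5 + 4×-2 = 12; y[2] = -4×1 + 4×-5 + -4×-2 = -16; y[3] = 4×1 + -4×-5 = 24; y[4] = -4×1 = -4

[8, 12, -16, 24, -4]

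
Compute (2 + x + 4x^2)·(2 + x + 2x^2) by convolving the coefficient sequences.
Ascending coefficients: a = [2, 1, 4], b = [2, 1, 2]. c[0] = 2×2 = 4; c[1] = 2×1 + 1×2 = 4; c[2] = 2×2 + 1×1 + 4×2 = 13; c[3] = 1×2 + 4×1 = 6; c[4] = 4×2 = 8. Result coefficients: [4, 4, 13, 6, 8] → 4 + 4x + 13x^2 + 6x^3 + 8x^4

4 + 4x + 13x^2 + 6x^3 + 8x^4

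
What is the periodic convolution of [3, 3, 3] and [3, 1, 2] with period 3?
Use y[k] = Σ_j u[j]·v[(k-j) mod 3]. y[0] = 3×3 + 3×2 + 3×1 = 18; y[1] = 3×1 + 3×3 + 3×2 = 18; y[2] = 3×2 + 3×1 + 3×3 = 18. Result: [18, 18, 18]

[18, 18, 18]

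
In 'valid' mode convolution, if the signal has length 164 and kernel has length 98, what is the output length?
'Valid' mode counts only positions where the kernel fully overlaps the signal: m - n + 1 = 164 - 98 + 1 = 67

67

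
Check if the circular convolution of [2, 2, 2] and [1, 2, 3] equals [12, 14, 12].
Recompute circular convolution of [2, 2, 2] and [1, 2, 3]: y[0] = 2×1 + 2×3 + 2×2 = 12; y[1] = 2×2 + 2×1 + 2×3 = 12; y[2] = 2×3 + 2×2 + 2×1 = 12 → [12, 12, 12]. Compare to given [12, 14, 12]: they differ at index 1: given 14, correct 12, so answer: No

No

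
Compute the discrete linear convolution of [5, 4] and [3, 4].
y[0] = 5×3 = 15; y[1] = 5×4 + 4×3 = 32; y[2] = 4×4 = 16

[15, 32, 16]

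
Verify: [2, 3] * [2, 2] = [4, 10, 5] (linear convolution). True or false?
Recompute linear convolution of [2, 3] and [2, 2]: y[0] = 2×2 = 4; y[1] = 2×2 + 3×2 = 10; y[2] = 3×2 = 6 → [4, 10, 6]. Compare to given [4, 10, 5]: they differ at index 2: given 5, correct 6, so answer: No

No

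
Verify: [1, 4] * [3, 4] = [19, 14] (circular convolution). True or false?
Recompute circular convolution of [1, 4] and [3, 4]: y[0] = 1×3 + 4×4 = 19; y[1] = 1×4 + 4×3 = 16 → [19, 16]. Compare to given [19, 14]: they differ at index 1: given 14, correct 16, so answer: No

No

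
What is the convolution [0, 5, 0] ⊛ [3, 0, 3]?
y[0] = 0×3 = 0; y[1] = 0×0 + 5×3 = 15; y[2] = 0×3 + 5×0 + 0×3 = 0; y[3] = 5×3 + 0×0 = 15; y[4] = 0×3 = 0

[0, 15, 0, 15, 0]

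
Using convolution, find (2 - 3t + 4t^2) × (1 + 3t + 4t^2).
Ascending coefficients: a = [2, -3, 4], b = [1, 3, 4]. c[0] = 2×1 = 2; c[1] = 2×3 + -3×1 = 3; c[2] = 2×4 + -3×3 + 4×1 = 3; c[3] = -3×4 + 4×3 = 0; c[4] = 4×4 = 16. Result coefficients: [2, 3, 3, 0, 16] → 2 + 3t + 3t^2 + 16t^4

2 + 3t + 3t^2 + 16t^4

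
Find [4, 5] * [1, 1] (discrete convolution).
y[0] = 4×1 = 4; y[1] = 4×1 + 5×1 = 9; y[2] = 5×1 = 5

[4, 9, 5]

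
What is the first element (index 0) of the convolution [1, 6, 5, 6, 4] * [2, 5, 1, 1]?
Use y[k] = Σ_i a[i]·b[k-i] at k=0. y[0] = 1×2 = 2

2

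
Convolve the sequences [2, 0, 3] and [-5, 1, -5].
y[0] = 2×-5 = -10; y[1] = 2×1 + 0×-5 = 2; y[2] = 2×-5 + 0×1 + 3×-5 = -25; y[3] = 0×-5 + 3×1 = 3; y[4] = 3×-5 = -15

[-10, 2, -25, 3, -15]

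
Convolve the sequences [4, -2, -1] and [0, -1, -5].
y[0] = 4×0 = 0; y[1] = 4×-1 + -2×0 = -4; y[2] = 4×-5 + -2×-1 + -1×0 = -18; y[3] = -2×-5 + -1×-1 = 11; y[4] = -1×-5 = 5

[0, -4, -18, 11, 5]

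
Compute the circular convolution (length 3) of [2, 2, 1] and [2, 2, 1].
Use y[k] = Σ_j s[j]·t[(k-j) mod 3]. y[0] = 2×2 + 2×1 + 1×2 = 8; y[1] = 2×2 + 2×2 + 1×1 = 9; y[2] = 2×1 + 2×2 + 1×2 = 8. Result: [8, 9, 8]

[8, 9, 8]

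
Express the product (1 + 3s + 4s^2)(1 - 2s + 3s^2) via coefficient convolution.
Ascending coefficients: a = [1, 3, 4], b = [1, -2, 3]. c[0] = 1×1 = 1; c[1] = 1×-2 + 3×1 = 1; c[2] = 1×3 + 3×-2 + 4×1 = 1; c[3] = 3×3 + 4×-2 = 1; c[4] = 4×3 = 12. Result coefficients: [1, 1, 1, 1, 12] → 1 + s + s^2 + s^3 + 12s^4

1 + s + s^2 + s^3 + 12s^4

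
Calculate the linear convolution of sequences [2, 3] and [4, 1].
y[0] = 2×4 = 8; y[1] = 2×1 + 3×4 = 14; y[2] = 3×1 = 3

[8, 14, 3]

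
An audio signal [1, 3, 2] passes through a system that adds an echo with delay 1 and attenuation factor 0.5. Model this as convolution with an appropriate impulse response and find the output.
Direct-path + delayed-attenuated-path model → impulse response h = [1, 0.5] (1 at lag 0, 0.5 at lag 1). Output y[n] = x[n] + 0.5·x[n - 1] (with x[n] = 0 outside 0..2): y[0] = 1 + 0.5×0 = 1; y[1] = 3 + 0.5×1 = 3.5; y[2] = 2 + 0.5×3 = 3.5; y[3] = 0 + 0.5×2 = 1.0. So y = [1, 3.5, 3.5, 1.0]

[1, 3.5, 3.5, 1.0]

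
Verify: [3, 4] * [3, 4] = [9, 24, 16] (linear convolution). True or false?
Recompute linear convolution of [3, 4] and [3, 4]: y[0] = 3×3 = 9; y[1] = 3×4 + 4×3 = 24; y[2] = 4×4 = 16 → [9, 24, 16]. Given [9, 24, 16] matches, so answer: Yes

Yes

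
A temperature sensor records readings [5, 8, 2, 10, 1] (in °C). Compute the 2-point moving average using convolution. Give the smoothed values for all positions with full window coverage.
2-point moving average kernel = [1, 1]. Apply in 'valid' mode (full window coverage): avg[0] = (5 + 8) / 2 = 6.5; avg[1] = (8 + 2) / 2 = 5.0; avg[2] = (2 + 10) / 2 = 6.0; avg[3] = (10 + 1) / 2 = 5.5. Smoothed values: [6.5, 5.0, 6.0, 5.5]

[6.5, 5.0, 6.0, 5.5]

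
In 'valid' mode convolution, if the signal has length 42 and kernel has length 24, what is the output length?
'Valid' mode counts only positions where the kernel fully overlaps the signal: m - n + 1 = 42 - 24 + 1 = 19

19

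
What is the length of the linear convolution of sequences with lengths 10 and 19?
Linear/full convolution length: m + n - 1 = 10 + 19 - 1 = 28

28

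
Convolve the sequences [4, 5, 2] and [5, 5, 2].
y[0] = 4×5 = 20; y[1] = 4×5 + 5×5 = 45; y[2] = 4×2 + 5×5 + 2×5 = 43; y[3] = 5×2 + 2×5 = 20; y[4] = 2×2 = 4

[20, 45, 43, 20, 4]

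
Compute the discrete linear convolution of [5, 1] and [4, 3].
y[0] = 5×4 = 20; y[1] = 5×3 + 1×4 = 19; y[2] = 1×3 = 3

[20, 19, 3]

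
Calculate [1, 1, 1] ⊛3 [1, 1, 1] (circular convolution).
Use y[k] = Σ_j f[j]·g[(k-j) mod 3]. y[0] = 1×1 + 1×1 + 1×1 = 3; y[1] = 1×1 + 1×1 + 1×1 = 3; y[2] = 1×1 + 1×1 + 1×1 = 3. Result: [3, 3, 3]

[3, 3, 3]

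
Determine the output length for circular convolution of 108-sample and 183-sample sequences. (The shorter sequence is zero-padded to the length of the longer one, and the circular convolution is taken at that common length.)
Circular convolution (zero-padding the shorter input) has length max(m, n) = max(108, 183) = 183

183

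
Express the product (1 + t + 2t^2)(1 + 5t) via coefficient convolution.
Ascending coefficients: a = [1, 1, 2], b = [1, 5]. c[0] = 1×1 = 1; c[1] = 1×5 + 1×1 = 6; c[2] = 1×5 + 2×1 = 7; c[3] = 2×5 = 10. Result coefficients: [1, 6, 7, 10] → 1 + 6t + 7t^2 + 10t^3

1 + 6t + 7t^2 + 10t^3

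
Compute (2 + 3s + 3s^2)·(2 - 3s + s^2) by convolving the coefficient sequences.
Ascending coefficients: a = [2, 3, 3], b = [2, -3, 1]. c[0] = 2×2 = 4; c[1] = 2×-3 + 3×2 = 0; c[2] = 2×1 + 3×-3 + 3×2 = -1; c[3] = 3×1 + 3×-3 = -6; c[4] = 3×1 = 3. Result coefficients: [4, 0, -1, -6, 3] → 4 - s^2 - 6s^3 + 3s^4

4 - s^2 - 6s^3 + 3s^4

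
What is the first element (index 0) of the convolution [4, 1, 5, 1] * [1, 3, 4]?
Use y[k] = Σ_i a[i]·b[k-i] at k=0. y[0] = 4×1 = 4

4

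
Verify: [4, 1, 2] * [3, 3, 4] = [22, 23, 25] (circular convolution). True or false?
Recompute circular convolution of [4, 1, 2] and [3, 3, 4]: y[0] = 4×3 + 1×4 + 2×3 = 22; y[1] = 4×3 + 1×3 + 2×4 = 23; y[2] = 4×4 + 1×3 + 2×3 = 25 → [22, 23, 25]. Given [22, 23, 25] matches, so answer: Yes

Yes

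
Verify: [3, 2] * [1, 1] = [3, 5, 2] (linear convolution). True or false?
Recompute linear convolution of [3, 2] and [1, 1]: y[0] = 3×1 = 3; y[1] = 3×1 + 2×1 = 5; y[2] = 2×1 = 2 → [3, 5, 2]. Given [3, 5, 2] matches, so answer: Yes

Yes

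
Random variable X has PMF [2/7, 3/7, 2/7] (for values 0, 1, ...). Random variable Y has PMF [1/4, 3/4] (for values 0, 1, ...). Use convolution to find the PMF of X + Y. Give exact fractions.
P(X+Y=k) = Σ_i P(X=i)·P(Y=k-i) — a convolution of [2/7, 3/7, 2/7] and [1/4, 3/4]. P(X+Y=0) = (2/7)×(1/4) = 1/14; P(X+Y=1) = (2/7)×(3/4) + (3/7)×(1/4) = 3/14 + 3/28 = 9/28; P(X+Y=2) = (3/7)×(3/4) + (2/7)×(1/4) = 9/28 + 1/14 = 11/28; P(X+Y=3) = (2/7)×(3/4) = 3/14. PMF: [1/14, 9/28, 11/28, 3/14] (sums to 1 ✓)

[1/14, 9/28, 11/28, 3/14]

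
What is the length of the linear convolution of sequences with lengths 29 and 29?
Linear/full convolution length: m + n - 1 = 29 + 29 - 1 = 57

57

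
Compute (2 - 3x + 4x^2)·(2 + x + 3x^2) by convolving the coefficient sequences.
Ascending coefficients: a = [2, -3, 4], b = [2, 1, 3]. c[0] = 2×2 = 4; c[1] = 2×1 + -3×2 = -4; c[2] = 2×3 + -3×1 + 4×2 = 11; c[3] = -3×3 + 4×1 = -5; c[4] = 4×3 = 12. Result coefficients: [4, -4, 11, -5, 12] → 4 - 4x + 11x^2 - 5x^3 + 12x^4

4 - 4x + 11x^2 - 5x^3 + 12x^4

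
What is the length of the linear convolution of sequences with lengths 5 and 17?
Linear/full convolution length: m + n - 1 = 5 + 17 - 1 = 21

21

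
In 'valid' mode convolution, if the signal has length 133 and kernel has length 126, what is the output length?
'Valid' mode counts only positions where the kernel fully overlaps the signal: m - n + 1 = 133 - 126 + 1 = 8

8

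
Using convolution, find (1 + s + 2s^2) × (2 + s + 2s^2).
Ascending coefficients: a = [1, 1, 2], b = [2, 1, 2]. c[0] = 1×2 = 2; c[1] = 1×1 + 1×2 = 3; c[2] = 1×2 + 1×1 + 2×2 = 7; c[3] = 1×2 + 2×1 = 4; c[4] = 2×2 = 4. Result coefficients: [2, 3, 7, 4, 4] → 2 + 3s + 7s^2 + 4s^3 + 4s^4

2 + 3s + 7s^2 + 4s^3 + 4s^4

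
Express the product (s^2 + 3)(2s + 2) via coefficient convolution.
Ascending coefficients: a = [3, 0, 1], b = [2, 2]. c[0] = 3×2 = 6; c[1] = 3×2 + 0×2 = 6; c[2] = 0×2 + 1×2 = 2; c[3] = 1×2 = 2. Result coefficients: [6, 6, 2, 2] → 2s^3 + 2s^2 + 6s + 6

2s^3 + 2s^2 + 6s + 6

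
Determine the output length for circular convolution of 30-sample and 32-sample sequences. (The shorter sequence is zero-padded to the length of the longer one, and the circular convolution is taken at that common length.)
Circular convolution (zero-padding the shorter input) has length max(m, n) = max(30, 32) = 32

32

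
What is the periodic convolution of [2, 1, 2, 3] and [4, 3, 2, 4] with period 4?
Use y[k] = Σ_j s[j]·t[(k-j) mod 4]. y[0] = 2×4 + 1×4 + 2×2 + 3×3 = 25; y[1] = 2×3 + 1×4 + 2×4 + 3×2 = 24; y[2] = 2×2 + 1×3 + 2×4 + 3×4 = 27; y[3] = 2×4 + 1×2 + 2×3 + 3×4 = 28. Result: [25, 24, 27, 28]

[25, 24, 27, 28]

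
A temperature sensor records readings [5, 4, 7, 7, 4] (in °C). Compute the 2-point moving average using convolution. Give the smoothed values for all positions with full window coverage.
2-point moving average kernel = [1, 1]. Apply in 'valid' mode (full window coverage): avg[0] = (5 + 4) / 2 = 4.5; avg[1] = (4 + 7) / 2 = 5.5; avg[2] = (7 + 7) / 2 = 7.0; avg[3] = (7 + 4) / 2 = 5.5. Smoothed values: [4.5, 5.5, 7.0, 5.5]

[4.5, 5.5, 7.0, 5.5]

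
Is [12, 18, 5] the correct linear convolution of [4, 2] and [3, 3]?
Recompute linear convolution of [4, 2] and [3, 3]: y[0] = 4×3 = 12; y[1] = 4×3 + 2×3 = 18; y[2] = 2×3 = 6 → [12, 18, 6]. Compare to given [12, 18, 5]: they differ at index 2: given 5, correct 6, so answer: No

No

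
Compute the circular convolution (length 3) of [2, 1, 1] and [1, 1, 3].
Use y[k] = Σ_j f[j]·g[(k-j) mod 3]. y[0] = 2×1 + 1×3 + 1×1 = 6; y[1] = 2×1 + 1×1 + 1×3 = 6; y[2] = 2×3 + 1×1 + 1×1 = 8. Result: [6, 6, 8]

[6, 6, 8]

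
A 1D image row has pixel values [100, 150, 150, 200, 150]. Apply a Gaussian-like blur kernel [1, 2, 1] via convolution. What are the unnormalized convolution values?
Convolve image row [100, 150, 150, 200, 150] with kernel [1, 2, 1]: y[0] = 100×1 = 100; y[1] = 100×2 + 150×1 = 350; y[2] = 100×1 + 150×2 + 150×1 = 550; y[3] = 150×1 + 150×2 + 200×1 = 650; y[4] = 150×1 + 200×2 + 150×1 = 700; y[5] = 200×1 + 150×2 = 500; y[6] = 150×1 = 150 → [100, 350, 550, 650, 700, 500, 150]. Normalization factor = sum(kernel) = 4.

[100, 350, 550, 650, 700, 500, 150]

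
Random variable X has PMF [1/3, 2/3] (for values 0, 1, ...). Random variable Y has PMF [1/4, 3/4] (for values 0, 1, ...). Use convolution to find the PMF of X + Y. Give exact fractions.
P(X+Y=k) = Σ_i P(X=i)·P(Y=k-i) — a convolution of [1/3, 2/3] and [1/4, 3/4]. P(X+Y=0) = (1/3)×(1/4) = 1/12; P(X+Y=1) = (1/3)×(3/4) + (2/3)×(1/4) = 1/4 + 1/6 = 5/12; P(X+Y=2) = (2/3)×(3/4) = 1/2. PMF: [1/12, 5/12, 1/2] (sums to 1 ✓)

[1/12, 5/12, 1/2]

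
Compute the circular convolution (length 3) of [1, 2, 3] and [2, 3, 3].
Use y[k] = Σ_j s[j]·t[(k-j) mod 3]. y[0] = 1×2 + 2×3 + 3×3 = 17; y[1] = 1×3 + 2×2 + 3×3 = 16; y[2] = 1×3 + 2×3 + 3×2 = 15. Result: [17, 16, 15]

[17, 16, 15]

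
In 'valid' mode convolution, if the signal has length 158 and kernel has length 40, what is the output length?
'Valid' mode counts only positions where the kernel fully overlaps the signal: m - n + 1 = 158 - 40 + 1 = 119

119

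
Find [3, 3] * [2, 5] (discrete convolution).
y[0] = 3×2 = 6; y[1] = 3×5 + 3×2 = 21; y[2] = 3×5 = 15

[6, 21, 15]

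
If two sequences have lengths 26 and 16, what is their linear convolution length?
Linear/full convolution length: m + n - 1 = 26 + 16 - 1 = 41

41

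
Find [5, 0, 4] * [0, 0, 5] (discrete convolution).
y[0] = 5×0 = 0; y[1] = 5×0 + 0×0 = 0; y[2] = 5×5 + 0×0 + 4×0 = 25; y[3] = 0×5 + 4×0 = 0; y[4] = 4×5 = 20

[0, 0, 25, 0, 20]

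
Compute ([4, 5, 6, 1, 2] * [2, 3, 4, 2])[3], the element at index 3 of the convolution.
Use y[k] = Σ_i a[i]·b[k-i] at k=3. y[3] = 4×2 + 5×4 + 6×3 + 1×2 = 48

48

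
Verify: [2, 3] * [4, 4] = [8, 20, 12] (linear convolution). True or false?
Recompute linear convolution of [2, 3] and [4, 4]: y[0] = 2×4 = 8; y[1] = 2×4 + 3×4 = 20; y[2] = 3×4 = 12 → [8, 20, 12]. Given [8, 20, 12] matches, so answer: Yes

Yes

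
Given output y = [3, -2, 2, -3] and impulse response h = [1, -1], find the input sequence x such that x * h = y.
Deconvolve y=[3, -2, 2, -3] by h=[1, -1]. Since h[0]=1, solve forward: x[0] = y[0] / 1 = 3; x[1] = (y[1] - 3×-1) / 1 = 1; x[2] = (y[2] - 1×-1) / 1 = 3. So x = [3, 1, 3]. Check by forward convolution: y[0] = 3×1 = 3; y[1] = 3×-1 + 1×1 = -2; y[2] = 1×-1 + 3×1 = 2; y[3] = 3×-1 = -3

[3, 1, 3]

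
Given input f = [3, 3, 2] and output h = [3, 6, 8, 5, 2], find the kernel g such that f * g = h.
Output length 5 = len(f) + len(g) - 1 ⇒ len(g) = 3. Solve g forward using g[k] = (h[k] - Σ_{i≥1} f[i]·g[k-i]) / f[0]: g[0] = h[0] / f[0] = 3 / 3 = 1; g[1] = (h[1] - 3×1) / f[0] = (6 - 3×1) / 3 = 1; g[2] = (h[2] - 3×1 - 2×1) / f[0] = (8 - 3×1 - 2×1) / 3 = 1. So g = [1, 1, 1]. Forward-check [3, 3, 2] * [1, 1, 1]: h[0] = 3×1 = 3; h[1] = 3×1 + 3×1 = 6; h[2] = 3×1 + 3×1 + 2×1 = 8; h[3] = 3×1 + 2×1 = 5; h[4] = 2×1 = 2 → [3, 6, 8, 5, 2] ✓

[1, 1, 1]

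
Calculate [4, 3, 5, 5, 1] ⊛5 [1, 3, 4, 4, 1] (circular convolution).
Use y[k] = Σ_j s[j]·t[(k-j) mod 5]. y[0] = 4×1 + 3×1 + 5×4 + 5×4 + 1×3 = 50; y[1] = 4×3 + 3×1 + 5×1 + 5×4 + 1×4 = 44; y[2] = 4×4 + 3×3 + 5×1 + 5×1 + 1×4 = 39; y[3] = 4×4 + 3×4 + 5×3 + 5×1 + 1×1 = 49; y[4] = 4×1 + 3×4 + 5×4 + 5×3 + 1×1 = 52. Result: [50, 44, 39, 49, 52]

[50, 44, 39, 49, 52]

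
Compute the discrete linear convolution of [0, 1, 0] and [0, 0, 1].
y[0] = 0×0 = 0; y[1] = 0×0 + 1×0 = 0; y[2] = 0×1 + 1×0 + 0×0 = 0; y[3] = 1×1 + 0×0 = 1; y[4] = 0×1 = 0

[0, 0, 0, 1, 0]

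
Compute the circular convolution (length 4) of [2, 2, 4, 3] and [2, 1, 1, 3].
Use y[k] = Σ_j a[j]·b[(k-j) mod 4]. y[0] = 2×2 + 2×3 + 4×1 + 3×1 = 17; y[1] = 2×1 + 2×2 + 4×3 + 3×1 = 21; y[2] = 2×1 + 2×1 + 4×2 + 3×3 = 21; y[3] = 2×3 + 2×1 + 4×1 + 3×2 = 18. Result: [17, 21, 21, 18]

[17, 21, 21, 18]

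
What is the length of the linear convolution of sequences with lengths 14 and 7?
Linear/full convolution length: m + n - 1 = 14 + 7 - 1 = 20

20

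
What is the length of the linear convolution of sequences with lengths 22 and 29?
Linear/full convolution length: m + n - 1 = 22 + 29 - 1 = 50

50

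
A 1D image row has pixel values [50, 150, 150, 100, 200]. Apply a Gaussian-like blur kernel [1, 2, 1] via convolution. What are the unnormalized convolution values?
Convolve image row [50, 150, 150, 100, 200] with kernel [1, 2, 1]: y[0] = 50×1 = 50; y[1] = 50×2 + 150×1 = 250; y[2] = 50×1 + 150×2 + 150×1 = 500; y[3] = 150×1 + 150×2 + 100×1 = 550; y[4] = 150×1 + 100×2 + 200×1 = 550; y[5] = 100×1 + 200×2 = 500; y[6] = 200×1 = 200 → [50, 250, 500, 550, 550, 500, 200]. Normalization factor = sum(kernel) = 4.

[50, 250, 500, 550, 550, 500, 200]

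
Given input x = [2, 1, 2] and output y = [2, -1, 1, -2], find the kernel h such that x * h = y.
Output length 4 = len(x) + len(h) - 1 ⇒ len(h) = 2. Solve h forward using h[k] = (y[k] - Σ_{i≥1} x[i]·h[k-i]) / x[0]: h[0] = y[0] / x[0] = 2 / 2 = 1; h[1] = (y[1] - 1×1) / x[0] = (-1 - 1×1) / 2 = -1. So h = [1, -1]. Forward-check [2, 1, 2] * [1, -1]: y[0] = 2×1 = 2; y[1] = 2×-1 + 1×1 = -1; y[2] = 1×-1 + 2×1 = 1; y[3] = 2×-1 = -2 → [2, -1, 1, -2] ✓

[1, -1]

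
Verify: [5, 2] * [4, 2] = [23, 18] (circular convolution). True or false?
Recompute circular convolution of [5, 2] and [4, 2]: y[0] = 5×4 + 2×2 = 24; y[1] = 5×2 + 2×4 = 18 → [24, 18]. Compare to given [23, 18]: they differ at index 0: given 23, correct 24, so answer: No

No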